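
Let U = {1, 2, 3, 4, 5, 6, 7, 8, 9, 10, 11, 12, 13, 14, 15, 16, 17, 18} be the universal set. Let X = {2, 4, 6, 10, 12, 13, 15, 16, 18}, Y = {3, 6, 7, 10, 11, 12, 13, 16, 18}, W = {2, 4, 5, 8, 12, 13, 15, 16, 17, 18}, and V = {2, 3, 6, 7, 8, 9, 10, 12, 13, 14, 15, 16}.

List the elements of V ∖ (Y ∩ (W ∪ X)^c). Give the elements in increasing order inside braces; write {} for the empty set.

{2, 6, 8, 9, 10, 12, 13, 14, 15, 16}

W ∪ X = {2, 4, 5, 6, 8, 10, 12, 13, 15, 16, 17, 18}
(W ∪ X)^c = {1, 3, 7, 9, 11, 14}
Y ∩ (W ∪ X)^c = {3, 7, 11}
V ∖ (Y ∩ (W ∪ X)^c) = {2, 6, 8, 9, 10, 12, 13, 14, 15, 16}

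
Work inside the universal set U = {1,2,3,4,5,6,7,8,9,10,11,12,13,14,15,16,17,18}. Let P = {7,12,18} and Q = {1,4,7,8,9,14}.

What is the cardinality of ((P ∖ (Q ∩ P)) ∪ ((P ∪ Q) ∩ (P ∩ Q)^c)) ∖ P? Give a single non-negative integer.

Q ∩ P = {7}
P ∖ (Q ∩ P) = {12,18}
P ∪ Q = {1,4,7,8,9,12,14,18}
P ∩ Q = {7}
(P ∩ Q)^c = {1,2,3,4,5,6,8,9,10,11,12,13,14,15,16,17,18}
(P ∪ Q) ∩ (P ∩ Q)^c = {1,4,8,9,12,14,18}
(P ∖ (Q ∩ P)) ∪ ((P ∪ Q) ∩ (P ∩ Q)^c) = {1,4,8,9,12,14,18}
((P ∖ (Q ∩ P)) ∪ ((P ∪ Q) ∩ (P ∩ Q)^c)) ∖ P = {1,4,8,9,14}
|((P ∖ (Q ∩ P)) ∪ ((P ∪ Q) ∩ (P ∩ Q)^c)) ∖ P| = 5

5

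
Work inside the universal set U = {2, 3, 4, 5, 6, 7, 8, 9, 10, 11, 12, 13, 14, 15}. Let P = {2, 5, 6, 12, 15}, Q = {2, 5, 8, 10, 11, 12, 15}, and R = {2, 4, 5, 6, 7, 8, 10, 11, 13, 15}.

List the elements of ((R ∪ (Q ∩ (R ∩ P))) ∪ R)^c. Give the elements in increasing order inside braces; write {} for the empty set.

R ∩ P = {2, 5, 6, 15}
Q ∩ (R ∩ P) = {2, 5, 15}
R ∪ (Q ∩ (R ∩ P)) = {2, 4, 5, 6, 7, 8, 10, 11, 13, 15}
(R ∪ (Q ∩ (R ∩ P))) ∪ R = {2, 4, 5, 6, 7, 8, 10, 11, 13, 15}
((R ∪ (Q ∩ (R ∩ P))) ∪ R)^c = {3, 9, 12, 14}

{3, 9, 12, 14}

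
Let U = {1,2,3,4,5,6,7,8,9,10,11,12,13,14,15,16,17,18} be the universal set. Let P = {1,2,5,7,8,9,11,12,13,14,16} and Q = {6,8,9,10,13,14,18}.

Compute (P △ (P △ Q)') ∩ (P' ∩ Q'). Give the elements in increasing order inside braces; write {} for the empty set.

P △ Q = {1,2,5,6,7,10,11,12,16,18}
(P △ Q)' = {3,4,8,9,13,14,15,17}
P △ (P △ Q)' = {1,2,3,4,5,7,11,12,15,16,17}
P' = {3,4,6,10,15,17,18}
Q' = {1,2,3,4,5,7,11,12,15,16,17}
P' ∩ Q' = {3,4,15,17}
(P △ (P △ Q)') ∩ (P' ∩ Q') = {3,4,15,17}

{3,4,15,17}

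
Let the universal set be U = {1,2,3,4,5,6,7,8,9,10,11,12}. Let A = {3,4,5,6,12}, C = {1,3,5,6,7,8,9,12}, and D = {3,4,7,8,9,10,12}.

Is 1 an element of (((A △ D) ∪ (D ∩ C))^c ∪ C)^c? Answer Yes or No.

1 ∉ A and 1 ∉ D, so 1 ∉ A △ D
1 ∉ D and 1 ∈ C, so 1 ∉ D ∩ C
1 ∉ (A △ D) and 1 ∉ (D ∩ C), so 1 ∉ (A △ D) ∪ (D ∩ C)
1 ∈ ((A △ D) ∪ (D ∩ C))^c since 1 ∉ ((A △ D) ∪ (D ∩ C))
1 ∈ ((A △ D) ∪ (D ∩ C))^c and 1 ∈ C, so 1 ∈ ((A △ D) ∪ (D ∩ C))^c ∪ C
1 ∉ (((A △ D) ∪ (D ∩ C))^c ∪ C)^c since 1 ∈ (((A △ D) ∪ (D ∩ C))^c ∪ C)

No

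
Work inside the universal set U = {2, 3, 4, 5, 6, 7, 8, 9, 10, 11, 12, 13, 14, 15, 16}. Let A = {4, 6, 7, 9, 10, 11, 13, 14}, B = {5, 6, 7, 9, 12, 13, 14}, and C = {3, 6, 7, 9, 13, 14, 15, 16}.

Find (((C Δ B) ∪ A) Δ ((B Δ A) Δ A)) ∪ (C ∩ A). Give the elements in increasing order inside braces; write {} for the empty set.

C Δ B = {3, 5, 12, 15, 16}
(C Δ B) ∪ A = {3, 4, 5, 6, 7, 9, 10, 11, 12, 13, 14, 15, 16}
B Δ A = {4, 5, 10, 11, 12}
(B Δ A) Δ A = {5, 6, 7, 9, 12, 13, 14}
((C Δ B) ∪ A) Δ ((B Δ A) Δ A) = {3, 4, 10, 11, 15, 16}
C ∩ A = {6, 7, 9, 13, 14}
(((C Δ B) ∪ A) Δ ((B Δ A) Δ A)) ∪ (C ∩ A) = {3, 4, 6, 7, 9, 10, 11, 13, 14, 15, 16}

{3, 4, 6, 7, 9, 10, 11, 13, 14, 15, 16}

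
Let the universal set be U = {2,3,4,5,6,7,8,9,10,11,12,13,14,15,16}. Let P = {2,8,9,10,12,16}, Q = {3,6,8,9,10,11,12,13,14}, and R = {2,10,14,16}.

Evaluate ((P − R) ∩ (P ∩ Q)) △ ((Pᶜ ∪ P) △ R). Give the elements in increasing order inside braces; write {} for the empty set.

P − R = {8,9,12}
P ∩ Q = {8,9,10,12}
(P − R) ∩ (P ∩ Q) = {8,9,12}
Pᶜ = {3,4,5,6,7,11,13,14,15}
Pᶜ ∪ P = {2,3,4,5,6,7,8,9,10,11,12,13,14,15,16}
(Pᶜ ∪ P) △ R = {3,4,5,6,7,8,9,11,12,13,15}
((P − R) ∩ (P ∩ Q)) △ ((Pᶜ ∪ P) △ R) = {3,4,5,6,7,11,13,15}

{3,4,5,6,7,11,13,15}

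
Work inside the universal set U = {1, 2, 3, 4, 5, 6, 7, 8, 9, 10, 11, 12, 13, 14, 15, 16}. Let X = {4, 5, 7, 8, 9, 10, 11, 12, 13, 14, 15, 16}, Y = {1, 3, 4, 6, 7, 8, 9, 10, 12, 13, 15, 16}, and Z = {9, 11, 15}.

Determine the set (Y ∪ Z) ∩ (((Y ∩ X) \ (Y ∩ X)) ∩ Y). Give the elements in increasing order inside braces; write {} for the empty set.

Y ∪ Z = {1, 3, 4, 6, 7, 8, 9, 10, 11, 12, 13, 15, 16}
Y ∩ X = {4, 7, 8, 9, 10, 12, 13, 15, 16}
(Y ∩ X) \ (Y ∩ X) = {}
((Y ∩ X) \ (Y ∩ X)) ∩ Y = {}
(Y ∪ Z) ∩ (((Y ∩ X) \ (Y ∩ X)) ∩ Y) = {}

{}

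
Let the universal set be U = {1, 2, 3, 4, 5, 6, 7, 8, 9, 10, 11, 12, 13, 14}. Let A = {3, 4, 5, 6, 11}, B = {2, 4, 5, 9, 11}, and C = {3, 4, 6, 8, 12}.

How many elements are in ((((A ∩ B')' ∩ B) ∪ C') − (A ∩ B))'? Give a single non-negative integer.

B' = {1, 3, 6, 7, 8, 10, 12, 13, 14}
A ∩ B' = {3, 6}
(A ∩ B')' = {1, 2, 4, 5, 7, 8, 9, 10, 11, 12, 13, 14}
(A ∩ B')' ∩ B = {2, 4, 5, 9, 11}
C' = {1, 2, 5, 7, 9, 10, 11, 13, 14}
((A ∩ B')' ∩ B) ∪ C' = {1, 2, 4, 5, 7, 9, 10, 11, 13, 14}
A ∩ B = {4, 5, 11}
(((A ∩ B')' ∩ B) ∪ C') − (A ∩ B) = {1, 2, 7, 9, 10, 13, 14}
((((A ∩ B')' ∩ B) ∪ C') − (A ∩ B))' = {3, 4, 5, 6, 8, 11, 12}
|((((A ∩ B')' ∩ B) ∪ C') − (A ∩ B))'| = 7

7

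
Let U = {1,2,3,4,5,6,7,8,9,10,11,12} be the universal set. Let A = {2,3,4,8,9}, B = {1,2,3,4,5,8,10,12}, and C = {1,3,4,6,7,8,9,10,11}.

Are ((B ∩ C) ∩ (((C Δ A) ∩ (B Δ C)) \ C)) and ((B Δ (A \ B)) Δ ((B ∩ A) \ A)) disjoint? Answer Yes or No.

B ∩ C = {1,3,4,8,10}
C Δ A = {1,2,6,7,10,11}
B Δ C = {2,5,6,7,9,11,12}
(C Δ A) ∩ (B Δ C) = {2,6,7,11}
((C Δ A) ∩ (B Δ C)) \ C = {2}
(B ∩ C) ∩ (((C Δ A) ∩ (B Δ C)) \ C) = {}
A \ B = {9}
B Δ (A \ B) = {1,2,3,4,5,8,9,10,12}
B ∩ A = {2,3,4,8}
(B ∩ A) \ A = {}
(B Δ (A \ B)) Δ ((B ∩ A) \ A) = {1,2,3,4,5,8,9,10,12}
{} and {1,2,3,4,5,8,9,10,12} share no elements.

Yes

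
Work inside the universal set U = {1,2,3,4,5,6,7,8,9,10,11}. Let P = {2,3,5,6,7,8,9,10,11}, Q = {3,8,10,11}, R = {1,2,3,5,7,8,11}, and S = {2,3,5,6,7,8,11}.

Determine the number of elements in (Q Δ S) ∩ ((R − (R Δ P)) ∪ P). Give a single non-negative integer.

Q Δ S = {2,5,6,7,10}
R Δ P = {1,6,9,10}
R − (R Δ P) = {2,3,5,7,8,11}
(R − (R Δ P)) ∪ P = {2,3,5,6,7,8,9,10,11}
(Q Δ S) ∩ ((R − (R Δ P)) ∪ P) = {2,5,6,7,10}
|(Q Δ S) ∩ ((R − (R Δ P)) ∪ P)| = 5

5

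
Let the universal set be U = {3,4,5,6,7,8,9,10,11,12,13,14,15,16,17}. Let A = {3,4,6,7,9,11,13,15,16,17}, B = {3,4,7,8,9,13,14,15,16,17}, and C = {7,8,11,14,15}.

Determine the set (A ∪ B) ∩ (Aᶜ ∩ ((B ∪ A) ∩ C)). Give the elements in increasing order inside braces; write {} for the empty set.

{8,14}

A ∪ B = {3,4,6,7,8,9,11,13,14,15,16,17}
Aᶜ = {5,8,10,12,14}
B ∪ A = {3,4,6,7,8,9,11,13,14,15,16,17}
(B ∪ A) ∩ C = {7,8,11,14,15}
Aᶜ ∩ ((B ∪ A) ∩ C) = {8,14}
(A ∪ B) ∩ (Aᶜ ∩ ((B ∪ A) ∩ C)) = {8,14}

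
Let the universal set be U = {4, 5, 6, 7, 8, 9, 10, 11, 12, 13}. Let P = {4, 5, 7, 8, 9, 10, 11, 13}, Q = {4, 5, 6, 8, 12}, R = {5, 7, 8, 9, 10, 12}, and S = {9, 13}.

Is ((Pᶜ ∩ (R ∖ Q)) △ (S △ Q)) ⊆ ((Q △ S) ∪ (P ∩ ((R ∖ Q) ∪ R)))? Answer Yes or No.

Pᶜ = {6, 12}
R ∖ Q = {7, 9, 10}
Pᶜ ∩ (R ∖ Q) = {}
S △ Q = {4, 5, 6, 8, 9, 12, 13}
(Pᶜ ∩ (R ∖ Q)) △ (S △ Q) = {4, 5, 6, 8, 9, 12, 13}
Q △ S = {4, 5, 6, 8, 9, 12, 13}
(R ∖ Q) ∪ R = {5, 7, 8, 9, 10, 12}
P ∩ ((R ∖ Q) ∪ R) = {5, 7, 8, 9, 10}
(Q △ S) ∪ (P ∩ ((R ∖ Q) ∪ R)) = {4, 5, 6, 7, 8, 9, 10, 12, 13}
Every element of {4, 5, 6, 8, 9, 12, 13} is in {4, 5, 6, 7, 8, 9, 10, 12, 13}, so (Pᶜ ∩ (R ∖ Q)) △ (S △ Q) ⊆ (Q △ S) ∪ (P ∩ ((R ∖ Q) ∪ R)).

Yes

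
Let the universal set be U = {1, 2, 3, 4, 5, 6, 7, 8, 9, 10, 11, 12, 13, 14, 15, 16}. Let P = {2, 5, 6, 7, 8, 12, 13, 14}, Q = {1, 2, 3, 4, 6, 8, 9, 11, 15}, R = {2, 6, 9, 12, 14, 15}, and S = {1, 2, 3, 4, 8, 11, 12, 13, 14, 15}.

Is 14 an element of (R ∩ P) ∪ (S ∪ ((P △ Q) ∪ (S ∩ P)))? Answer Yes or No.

Yes

14 ∈ R and 14 ∈ P, so 14 ∈ R ∩ P
14 ∈ P and 14 ∉ Q, so 14 ∈ P △ Q
14 ∈ S and 14 ∈ P, so 14 ∈ S ∩ P
14 ∈ (P △ Q) and 14 ∈ (S ∩ P), so 14 ∈ (P △ Q) ∪ (S ∩ P)
14 ∈ S and 14 ∈ ((P △ Q) ∪ (S ∩ P)), so 14 ∈ S ∪ ((P △ Q) ∪ (S ∩ P))
14 ∈ (R ∩ P) and 14 ∈ (S ∪ ((P △ Q) ∪ (S ∩ P))), so 14 ∈ (R ∩ P) ∪ (S ∪ ((P △ Q) ∪ (S ∩ P)))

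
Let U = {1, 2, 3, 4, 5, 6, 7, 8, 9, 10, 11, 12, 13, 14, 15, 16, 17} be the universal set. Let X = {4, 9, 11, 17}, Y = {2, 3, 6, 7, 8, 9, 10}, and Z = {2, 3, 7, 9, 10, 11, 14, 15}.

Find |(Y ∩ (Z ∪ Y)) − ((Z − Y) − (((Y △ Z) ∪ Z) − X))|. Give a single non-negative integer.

7

Z ∪ Y = {2, 3, 6, 7, 8, 9, 10, 11, 14, 15}
Y ∩ (Z ∪ Y) = {2, 3, 6, 7, 8, 9, 10}
Z − Y = {11, 14, 15}
Y △ Z = {6, 8, 11, 14, 15}
(Y △ Z) ∪ Z = {2, 3, 6, 7, 8, 9, 10, 11, 14, 15}
((Y △ Z) ∪ Z) − X = {2, 3, 6, 7, 8, 10, 14, 15}
(Z − Y) − (((Y △ Z) ∪ Z) − X) = {11}
(Y ∩ (Z ∪ Y)) − ((Z − Y) − (((Y △ Z) ∪ Z) − X)) = {2, 3, 6, 7, 8, 9, 10}
|(Y ∩ (Z ∪ Y)) − ((Z − Y) − (((Y △ Z) ∪ Z) − X))| = 7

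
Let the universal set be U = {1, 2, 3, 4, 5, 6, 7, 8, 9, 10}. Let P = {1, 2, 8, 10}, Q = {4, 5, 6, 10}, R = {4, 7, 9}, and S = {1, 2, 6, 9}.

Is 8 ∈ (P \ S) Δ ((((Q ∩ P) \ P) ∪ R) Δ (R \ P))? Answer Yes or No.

8 ∈ P and 8 ∉ S, so 8 ∈ P \ S
8 ∉ Q and 8 ∈ P, so 8 ∉ Q ∩ P
8 ∉ (Q ∩ P) and 8 ∈ P, so 8 ∉ (Q ∩ P) \ P
8 ∉ ((Q ∩ P) \ P) and 8 ∉ R, so 8 ∉ ((Q ∩ P) \ P) ∪ R
8 ∉ R and 8 ∈ P, so 8 ∉ R \ P
8 ∉ (((Q ∩ P) \ P) ∪ R) and 8 ∉ (R \ P), so 8 ∉ (((Q ∩ P) \ P) ∪ R) Δ (R \ P)
8 ∈ (P \ S) and 8 ∉ ((((Q ∩ P) \ P) ∪ R) Δ (R \ P)), so 8 ∈ (P \ S) Δ ((((Q ∩ P) \ P) ∪ R) Δ (R \ P))

Yes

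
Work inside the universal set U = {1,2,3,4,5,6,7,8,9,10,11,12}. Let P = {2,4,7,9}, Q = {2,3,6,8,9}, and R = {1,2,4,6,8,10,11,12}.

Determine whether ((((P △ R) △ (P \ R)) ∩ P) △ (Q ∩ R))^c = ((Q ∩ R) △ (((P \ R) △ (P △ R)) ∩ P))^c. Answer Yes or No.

Yes

P △ R = {1,6,7,8,9,10,11,12}
P \ R = {7,9}
(P △ R) △ (P \ R) = {1,6,8,10,11,12}
((P △ R) △ (P \ R)) ∩ P = {}
Q ∩ R = {2,6,8}
(((P △ R) △ (P \ R)) ∩ P) △ (Q ∩ R) = {2,6,8}
((((P △ R) △ (P \ R)) ∩ P) △ (Q ∩ R))^c = {1,3,4,5,7,9,10,11,12}
(P \ R) △ (P △ R) = {1,6,8,10,11,12}
((P \ R) △ (P △ R)) ∩ P = {}
(Q ∩ R) △ (((P \ R) △ (P △ R)) ∩ P) = {2,6,8}
((Q ∩ R) △ (((P \ R) △ (P △ R)) ∩ P))^c = {1,3,4,5,7,9,10,11,12}
Both equal {1,3,4,5,7,9,10,11,12}, so ((((P △ R) △ (P \ R)) ∩ P) △ (Q ∩ R))^c = ((Q ∩ R) △ (((P \ R) △ (P △ R)) ∩ P))^c.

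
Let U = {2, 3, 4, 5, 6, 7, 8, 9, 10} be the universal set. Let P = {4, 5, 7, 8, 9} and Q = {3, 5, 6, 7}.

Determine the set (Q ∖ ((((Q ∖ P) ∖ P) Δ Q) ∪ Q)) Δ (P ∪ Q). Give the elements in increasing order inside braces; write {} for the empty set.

{3, 4, 5, 6, 7, 8, 9}

Q ∖ P = {3, 6}
(Q ∖ P) ∖ P = {3, 6}
((Q ∖ P) ∖ P) Δ Q = {5, 7}
(((Q ∖ P) ∖ P) Δ Q) ∪ Q = {3, 5, 6, 7}
Q ∖ ((((Q ∖ P) ∖ P) Δ Q) ∪ Q) = {}
P ∪ Q = {3, 4, 5, 6, 7, 8, 9}
(Q ∖ ((((Q ∖ P) ∖ P) Δ Q) ∪ Q)) Δ (P ∪ Q) = {3, 4, 5, 6, 7, 8, 9}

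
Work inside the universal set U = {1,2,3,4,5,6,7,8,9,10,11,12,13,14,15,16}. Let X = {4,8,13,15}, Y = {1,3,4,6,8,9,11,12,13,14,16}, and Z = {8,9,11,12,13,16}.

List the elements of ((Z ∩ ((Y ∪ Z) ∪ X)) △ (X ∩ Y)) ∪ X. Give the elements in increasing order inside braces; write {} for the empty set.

Y ∪ Z = {1,3,4,6,8,9,11,12,13,14,16}
(Y ∪ Z) ∪ X = {1,3,4,6,8,9,11,12,13,14,15,16}
Z ∩ ((Y ∪ Z) ∪ X) = {8,9,11,12,13,16}
X ∩ Y = {4,8,13}
(Z ∩ ((Y ∪ Z) ∪ X)) △ (X ∩ Y) = {4,9,11,12,16}
((Z ∩ ((Y ∪ Z) ∪ X)) △ (X ∩ Y)) ∪ X = {4,8,9,11,12,13,15,16}

{4,8,9,11,12,13,15,16}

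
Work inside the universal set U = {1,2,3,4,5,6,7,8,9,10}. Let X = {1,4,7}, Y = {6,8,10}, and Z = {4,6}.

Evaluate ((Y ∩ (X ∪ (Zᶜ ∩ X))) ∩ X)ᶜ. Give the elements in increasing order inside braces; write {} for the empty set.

{1,2,3,4,5,6,7,8,9,10}

Zᶜ = {1,2,3,5,7,8,9,10}
Zᶜ ∩ X = {1,7}
X ∪ (Zᶜ ∩ X) = {1,4,7}
Y ∩ (X ∪ (Zᶜ ∩ X)) = {}
(Y ∩ (X ∪ (Zᶜ ∩ X))) ∩ X = {}
((Y ∩ (X ∪ (Zᶜ ∩ X))) ∩ X)ᶜ = {1,2,3,4,5,6,7,8,9,10}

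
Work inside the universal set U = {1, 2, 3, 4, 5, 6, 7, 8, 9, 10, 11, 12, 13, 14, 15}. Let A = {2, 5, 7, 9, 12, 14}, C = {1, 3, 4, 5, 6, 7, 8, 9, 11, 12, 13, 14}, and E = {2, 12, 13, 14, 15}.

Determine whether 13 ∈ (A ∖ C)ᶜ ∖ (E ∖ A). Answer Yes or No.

No

13 ∉ A and 13 ∈ C, so 13 ∉ A ∖ C
13 ∈ (A ∖ C)ᶜ since 13 ∉ (A ∖ C)
13 ∈ E and 13 ∉ A, so 13 ∈ E ∖ A
13 ∈ (A ∖ C)ᶜ and 13 ∈ (E ∖ A), so 13 ∉ (A ∖ C)ᶜ ∖ (E ∖ A)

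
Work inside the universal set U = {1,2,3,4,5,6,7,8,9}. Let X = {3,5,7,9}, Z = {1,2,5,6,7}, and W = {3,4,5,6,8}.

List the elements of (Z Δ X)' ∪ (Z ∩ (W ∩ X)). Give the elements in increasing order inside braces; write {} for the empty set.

Z Δ X = {1,2,3,6,9}
(Z Δ X)' = {4,5,7,8}
W ∩ X = {3,5}
Z ∩ (W ∩ X) = {5}
(Z Δ X)' ∪ (Z ∩ (W ∩ X)) = {4,5,7,8}

{4,5,7,8}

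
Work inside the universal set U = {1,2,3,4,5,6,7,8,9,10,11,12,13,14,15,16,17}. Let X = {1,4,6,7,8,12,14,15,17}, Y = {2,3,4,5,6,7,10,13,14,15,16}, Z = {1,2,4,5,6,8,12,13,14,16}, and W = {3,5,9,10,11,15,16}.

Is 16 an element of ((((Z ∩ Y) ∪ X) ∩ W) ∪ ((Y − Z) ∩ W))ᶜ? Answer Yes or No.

No

16 ∈ Z and 16 ∈ Y, so 16 ∈ Z ∩ Y
16 ∈ (Z ∩ Y) and 16 ∉ X, so 16 ∈ (Z ∩ Y) ∪ X
16 ∈ ((Z ∩ Y) ∪ X) and 16 ∈ W, so 16 ∈ ((Z ∩ Y) ∪ X) ∩ W
16 ∈ Y and 16 ∈ Z, so 16 ∉ Y − Z
16 ∉ (Y − Z) and 16 ∈ W, so 16 ∉ (Y − Z) ∩ W
16 ∈ (((Z ∩ Y) ∪ X) ∩ W) and 16 ∉ ((Y − Z) ∩ W), so 16 ∈ (((Z ∩ Y) ∪ X) ∩ W) ∪ ((Y − Z) ∩ W)
16 ∉ ((((Z ∩ Y) ∪ X) ∩ W) ∪ ((Y − Z) ∩ W))ᶜ since 16 ∈ ((((Z ∩ Y) ∪ X) ∩ W) ∪ ((Y − Z) ∩ W))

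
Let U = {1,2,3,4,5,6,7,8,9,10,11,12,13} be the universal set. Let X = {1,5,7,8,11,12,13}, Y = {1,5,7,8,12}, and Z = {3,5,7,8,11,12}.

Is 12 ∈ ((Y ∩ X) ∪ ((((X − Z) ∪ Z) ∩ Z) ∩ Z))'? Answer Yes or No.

No

12 ∈ Y and 12 ∈ X, so 12 ∈ Y ∩ X
12 ∈ X and 12 ∈ Z, so 12 ∉ X − Z
12 ∉ (X − Z) and 12 ∈ Z, so 12 ∈ (X − Z) ∪ Z
12 ∈ ((X − Z) ∪ Z) and 12 ∈ Z, so 12 ∈ ((X − Z) ∪ Z) ∩ Z
12 ∈ (((X − Z) ∪ Z) ∩ Z) and 12 ∈ Z, so 12 ∈ (((X − Z) ∪ Z) ∩ Z) ∩ Z
12 ∈ (Y ∩ X) and 12 ∈ ((((X − Z) ∪ Z) ∩ Z) ∩ Z), so 12 ∈ (Y ∩ X) ∪ ((((X − Z) ∪ Z) ∩ Z) ∩ Z)
12 ∉ ((Y ∩ X) ∪ ((((X − Z) ∪ Z) ∩ Z) ∩ Z))' since 12 ∈ ((Y ∩ X) ∪ ((((X − Z) ∪ Z) ∩ Z) ∩ Z))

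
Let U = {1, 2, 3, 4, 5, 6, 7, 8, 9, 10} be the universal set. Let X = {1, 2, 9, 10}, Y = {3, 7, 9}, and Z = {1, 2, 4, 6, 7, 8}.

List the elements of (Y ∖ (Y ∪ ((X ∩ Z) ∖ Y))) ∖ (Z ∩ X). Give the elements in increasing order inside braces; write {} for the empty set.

{}

X ∩ Z = {1, 2}
(X ∩ Z) ∖ Y = {1, 2}
Y ∪ ((X ∩ Z) ∖ Y) = {1, 2, 3, 7, 9}
Y ∖ (Y ∪ ((X ∩ Z) ∖ Y)) = {}
Z ∩ X = {1, 2}
(Y ∖ (Y ∪ ((X ∩ Z) ∖ Y))) ∖ (Z ∩ X) = {}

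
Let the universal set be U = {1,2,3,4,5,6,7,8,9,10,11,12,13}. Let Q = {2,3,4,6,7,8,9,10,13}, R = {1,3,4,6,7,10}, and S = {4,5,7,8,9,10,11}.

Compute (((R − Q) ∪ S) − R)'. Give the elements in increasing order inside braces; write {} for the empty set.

{1,2,3,4,6,7,10,12,13}

R − Q = {1}
(R − Q) ∪ S = {1,4,5,7,8,9,10,11}
((R − Q) ∪ S) − R = {5,8,9,11}
(((R − Q) ∪ S) − R)' = {1,2,3,4,6,7,10,12,13}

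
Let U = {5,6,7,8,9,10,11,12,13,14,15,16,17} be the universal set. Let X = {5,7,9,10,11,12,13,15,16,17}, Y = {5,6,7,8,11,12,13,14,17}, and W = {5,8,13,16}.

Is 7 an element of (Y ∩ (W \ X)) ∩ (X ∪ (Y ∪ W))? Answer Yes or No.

7 ∉ W and 7 ∈ X, so 7 ∉ W \ X
7 ∈ Y and 7 ∉ (W \ X), so 7 ∉ Y ∩ (W \ X)
7 ∈ Y and 7 ∉ W, so 7 ∈ Y ∪ W
7 ∈ X and 7 ∈ (Y ∪ W), so 7 ∈ X ∪ (Y ∪ W)
7 ∉ (Y ∩ (W \ X)) and 7 ∈ (X ∪ (Y ∪ W)), so 7 ∉ (Y ∩ (W \ X)) ∩ (X ∪ (Y ∪ W))

No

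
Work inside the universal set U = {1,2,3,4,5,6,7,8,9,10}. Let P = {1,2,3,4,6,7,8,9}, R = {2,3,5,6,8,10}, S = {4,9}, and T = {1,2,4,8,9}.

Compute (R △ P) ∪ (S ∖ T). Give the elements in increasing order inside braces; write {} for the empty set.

R △ P = {1,4,5,7,9,10}
S ∖ T = {}
(R △ P) ∪ (S ∖ T) = {1,4,5,7,9,10}

{1,4,5,7,9,10}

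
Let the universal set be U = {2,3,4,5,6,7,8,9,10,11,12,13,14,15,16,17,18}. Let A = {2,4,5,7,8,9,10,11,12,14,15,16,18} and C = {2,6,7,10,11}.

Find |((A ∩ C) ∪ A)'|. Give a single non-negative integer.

4

A ∩ C = {2,7,10,11}
(A ∩ C) ∪ A = {2,4,5,7,8,9,10,11,12,14,15,16,18}
((A ∩ C) ∪ A)' = {3,6,13,17}
|((A ∩ C) ∪ A)'| = 4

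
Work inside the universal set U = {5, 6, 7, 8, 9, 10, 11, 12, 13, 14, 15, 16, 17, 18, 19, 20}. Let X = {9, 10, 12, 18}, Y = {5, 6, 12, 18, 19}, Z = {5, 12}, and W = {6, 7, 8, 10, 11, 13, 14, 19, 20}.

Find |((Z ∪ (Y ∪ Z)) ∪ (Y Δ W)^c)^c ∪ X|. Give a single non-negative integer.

10

Y ∪ Z = {5, 6, 12, 18, 19}
Z ∪ (Y ∪ Z) = {5, 6, 12, 18, 19}
Y Δ W = {5, 7, 8, 10, 11, 12, 13, 14, 18, 20}
(Y Δ W)^c = {6, 9, 15, 16, 17, 19}
(Z ∪ (Y ∪ Z)) ∪ (Y Δ W)^c = {5, 6, 9, 12, 15, 16, 17, 18, 19}
((Z ∪ (Y ∪ Z)) ∪ (Y Δ W)^c)^c = {7, 8, 10, 11, 13, 14, 20}
((Z ∪ (Y ∪ Z)) ∪ (Y Δ W)^c)^c ∪ X = {7, 8, 9, 10, 11, 12, 13, 14, 18, 20}
|((Z ∪ (Y ∪ Z)) ∪ (Y Δ W)^c)^c ∪ X| = 10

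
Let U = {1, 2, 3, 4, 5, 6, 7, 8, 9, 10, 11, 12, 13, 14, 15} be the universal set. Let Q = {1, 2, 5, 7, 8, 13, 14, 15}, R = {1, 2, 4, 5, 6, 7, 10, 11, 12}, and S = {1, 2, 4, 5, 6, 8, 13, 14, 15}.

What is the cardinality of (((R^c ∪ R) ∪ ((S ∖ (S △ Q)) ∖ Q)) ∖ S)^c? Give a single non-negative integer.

R^c = {3, 8, 9, 13, 14, 15}
R^c ∪ R = {1, 2, 3, 4, 5, 6, 7, 8, 9, 10, 11, 12, 13, 14, 15}
S △ Q = {4, 6, 7}
S ∖ (S △ Q) = {1, 2, 5, 8, 13, 14, 15}
(S ∖ (S △ Q)) ∖ Q = {}
(R^c ∪ R) ∪ ((S ∖ (S △ Q)) ∖ Q) = {1, 2, 3, 4, 5, 6, 7, 8, 9, 10, 11, 12, 13, 14, 15}
((R^c ∪ R) ∪ ((S ∖ (S △ Q)) ∖ Q)) ∖ S = {3, 7, 9, 10, 11, 12}
(((R^c ∪ R) ∪ ((S ∖ (S △ Q)) ∖ Q)) ∖ S)^c = {1, 2, 4, 5, 6, 8, 13, 14, 15}
|(((R^c ∪ R) ∪ ((S ∖ (S △ Q)) ∖ Q)) ∖ S)^c| = 9

9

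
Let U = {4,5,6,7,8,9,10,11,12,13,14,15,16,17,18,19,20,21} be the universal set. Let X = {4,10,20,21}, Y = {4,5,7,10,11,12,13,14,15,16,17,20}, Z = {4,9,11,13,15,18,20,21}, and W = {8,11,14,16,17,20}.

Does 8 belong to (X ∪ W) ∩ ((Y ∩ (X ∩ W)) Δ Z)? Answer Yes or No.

No

8 ∉ X and 8 ∈ W, so 8 ∈ X ∪ W
8 ∉ X and 8 ∈ W, so 8 ∉ X ∩ W
8 ∉ Y and 8 ∉ (X ∩ W), so 8 ∉ Y ∩ (X ∩ W)
8 ∉ (Y ∩ (X ∩ W)) and 8 ∉ Z, so 8 ∉ (Y ∩ (X ∩ W)) Δ Z
8 ∈ (X ∪ W) and 8 ∉ ((Y ∩ (X ∩ W)) Δ Z), so 8 ∉ (X ∪ W) ∩ ((Y ∩ (X ∩ W)) Δ Z)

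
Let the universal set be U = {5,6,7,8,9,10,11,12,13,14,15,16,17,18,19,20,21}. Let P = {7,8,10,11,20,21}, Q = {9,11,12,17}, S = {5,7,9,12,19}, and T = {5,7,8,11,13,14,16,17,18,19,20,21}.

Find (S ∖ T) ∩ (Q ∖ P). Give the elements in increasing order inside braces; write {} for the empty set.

S ∖ T = {9,12}
Q ∖ P = {9,12,17}
(S ∖ T) ∩ (Q ∖ P) = {9,12}

{9,12}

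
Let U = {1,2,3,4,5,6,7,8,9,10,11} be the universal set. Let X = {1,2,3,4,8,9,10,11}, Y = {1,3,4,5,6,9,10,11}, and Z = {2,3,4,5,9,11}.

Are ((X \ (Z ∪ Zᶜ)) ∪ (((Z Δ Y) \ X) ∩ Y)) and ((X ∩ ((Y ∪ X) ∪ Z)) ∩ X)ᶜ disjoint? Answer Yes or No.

No

Zᶜ = {1,6,7,8,10}
Z ∪ Zᶜ = {1,2,3,4,5,6,7,8,9,10,11}
X \ (Z ∪ Zᶜ) = {}
Z Δ Y = {1,2,6,10}
(Z Δ Y) \ X = {6}
((Z Δ Y) \ X) ∩ Y = {6}
(X \ (Z ∪ Zᶜ)) ∪ (((Z Δ Y) \ X) ∩ Y) = {6}
Y ∪ X = {1,2,3,4,5,6,8,9,10,11}
(Y ∪ X) ∪ Z = {1,2,3,4,5,6,8,9,10,11}
X ∩ ((Y ∪ X) ∪ Z) = {1,2,3,4,8,9,10,11}
(X ∩ ((Y ∪ X) ∪ Z)) ∩ X = {1,2,3,4,8,9,10,11}
((X ∩ ((Y ∪ X) ∪ Z)) ∩ X)ᶜ = {5,6,7}
6 lies in both, so they are not disjoint.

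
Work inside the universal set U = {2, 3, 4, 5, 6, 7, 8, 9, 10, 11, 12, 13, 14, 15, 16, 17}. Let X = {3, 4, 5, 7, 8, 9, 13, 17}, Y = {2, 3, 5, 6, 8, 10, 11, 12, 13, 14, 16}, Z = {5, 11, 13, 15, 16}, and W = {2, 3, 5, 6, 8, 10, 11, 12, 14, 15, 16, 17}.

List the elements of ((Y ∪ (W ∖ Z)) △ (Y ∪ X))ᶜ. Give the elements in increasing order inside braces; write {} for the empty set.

{2, 3, 5, 6, 8, 10, 11, 12, 13, 14, 15, 16, 17}

W ∖ Z = {2, 3, 6, 8, 10, 12, 14, 17}
Y ∪ (W ∖ Z) = {2, 3, 5, 6, 8, 10, 11, 12, 13, 14, 16, 17}
Y ∪ X = {2, 3, 4, 5, 6, 7, 8, 9, 10, 11, 12, 13, 14, 16, 17}
(Y ∪ (W ∖ Z)) △ (Y ∪ X) = {4, 7, 9}
((Y ∪ (W ∖ Z)) △ (Y ∪ X))ᶜ = {2, 3, 5, 6, 8, 10, 11, 12, 13, 14, 15, 16, 17}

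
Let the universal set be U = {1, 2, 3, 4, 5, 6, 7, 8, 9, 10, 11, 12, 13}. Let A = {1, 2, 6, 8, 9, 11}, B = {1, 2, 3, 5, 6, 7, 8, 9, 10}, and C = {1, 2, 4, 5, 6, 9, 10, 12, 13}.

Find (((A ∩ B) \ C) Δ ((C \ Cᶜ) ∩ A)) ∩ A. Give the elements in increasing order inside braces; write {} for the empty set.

A ∩ B = {1, 2, 6, 8, 9}
(A ∩ B) \ C = {8}
Cᶜ = {3, 7, 8, 11}
C \ Cᶜ = {1, 2, 4, 5, 6, 9, 10, 12, 13}
(C \ Cᶜ) ∩ A = {1, 2, 6, 9}
((A ∩ B) \ C) Δ ((C \ Cᶜ) ∩ A) = {1, 2, 6, 8, 9}
(((A ∩ B) \ C) Δ ((C \ Cᶜ) ∩ A)) ∩ A = {1, 2, 6, 8, 9}

{1, 2, 6, 8, 9}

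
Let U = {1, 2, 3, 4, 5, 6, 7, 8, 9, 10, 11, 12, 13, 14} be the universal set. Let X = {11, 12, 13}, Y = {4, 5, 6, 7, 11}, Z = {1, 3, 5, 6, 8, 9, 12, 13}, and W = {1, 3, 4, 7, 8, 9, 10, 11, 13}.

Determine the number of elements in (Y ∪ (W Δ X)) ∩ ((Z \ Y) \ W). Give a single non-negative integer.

W Δ X = {1, 3, 4, 7, 8, 9, 10, 12}
Y ∪ (W Δ X) = {1, 3, 4, 5, 6, 7, 8, 9, 10, 11, 12}
Z \ Y = {1, 3, 8, 9, 12, 13}
(Z \ Y) \ W = {12}
(Y ∪ (W Δ X)) ∩ ((Z \ Y) \ W) = {12}
|(Y ∪ (W Δ X)) ∩ ((Z \ Y) \ W)| = 1

1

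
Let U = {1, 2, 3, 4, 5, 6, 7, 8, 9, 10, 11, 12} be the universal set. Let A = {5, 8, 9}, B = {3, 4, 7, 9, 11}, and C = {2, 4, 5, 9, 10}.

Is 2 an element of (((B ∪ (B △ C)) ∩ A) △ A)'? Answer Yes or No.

Yes

2 ∉ B and 2 ∈ C, so 2 ∈ B △ C
2 ∉ B and 2 ∈ (B △ C), so 2 ∈ B ∪ (B △ C)
2 ∈ (B ∪ (B △ C)) and 2 ∉ A, so 2 ∉ (B ∪ (B △ C)) ∩ A
2 ∉ ((B ∪ (B △ C)) ∩ A) and 2 ∉ A, so 2 ∉ ((B ∪ (B △ C)) ∩ A) △ A
2 ∈ (((B ∪ (B △ C)) ∩ A) △ A)' since 2 ∉ (((B ∪ (B △ C)) ∩ A) △ A)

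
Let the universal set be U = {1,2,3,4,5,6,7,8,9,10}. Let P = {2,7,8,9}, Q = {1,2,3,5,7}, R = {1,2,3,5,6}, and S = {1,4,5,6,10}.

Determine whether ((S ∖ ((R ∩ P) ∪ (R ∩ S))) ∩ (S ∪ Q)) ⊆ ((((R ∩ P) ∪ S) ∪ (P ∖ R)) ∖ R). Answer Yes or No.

Yes

R ∩ P = {2}
R ∩ S = {1,5,6}
(R ∩ P) ∪ (R ∩ S) = {1,2,5,6}
S ∖ ((R ∩ P) ∪ (R ∩ S)) = {4,10}
S ∪ Q = {1,2,3,4,5,6,7,10}
(S ∖ ((R ∩ P) ∪ (R ∩ S))) ∩ (S ∪ Q) = {4,10}
(R ∩ P) ∪ S = {1,2,4,5,6,10}
P ∖ R = {7,8,9}
((R ∩ P) ∪ S) ∪ (P ∖ R) = {1,2,4,5,6,7,8,9,10}
(((R ∩ P) ∪ S) ∪ (P ∖ R)) ∖ R = {4,7,8,9,10}
Every element of {4,10} is in {4,7,8,9,10}, so (S ∖ ((R ∩ P) ∪ (R ∩ S))) ∩ (S ∪ Q) ⊆ (((R ∩ P) ∪ S) ∪ (P ∖ R)) ∖ R.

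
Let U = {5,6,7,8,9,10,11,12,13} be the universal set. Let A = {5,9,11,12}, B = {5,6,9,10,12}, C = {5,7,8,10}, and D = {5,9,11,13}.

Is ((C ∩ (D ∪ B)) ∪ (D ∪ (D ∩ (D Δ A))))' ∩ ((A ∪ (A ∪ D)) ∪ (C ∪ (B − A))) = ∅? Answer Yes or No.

D ∪ B = {5,6,9,10,11,12,13}
C ∩ (D ∪ B) = {5,10}
D Δ A = {12,13}
D ∩ (D Δ A) = {13}
D ∪ (D ∩ (D Δ A)) = {5,9,11,13}
(C ∩ (D ∪ B)) ∪ (D ∪ (D ∩ (D Δ A))) = {5,9,10,11,13}
((C ∩ (D ∪ B)) ∪ (D ∪ (D ∩ (D Δ A))))' = {6,7,8,12}
A ∪ D = {5,9,11,12,13}
A ∪ (A ∪ D) = {5,9,11,12,13}
B − A = {6,10}
C ∪ (B − A) = {5,6,7,8,10}
(A ∪ (A ∪ D)) ∪ (C ∪ (B − A)) = {5,6,7,8,9,10,11,12,13}
6 lies in both, so they are not disjoint.

No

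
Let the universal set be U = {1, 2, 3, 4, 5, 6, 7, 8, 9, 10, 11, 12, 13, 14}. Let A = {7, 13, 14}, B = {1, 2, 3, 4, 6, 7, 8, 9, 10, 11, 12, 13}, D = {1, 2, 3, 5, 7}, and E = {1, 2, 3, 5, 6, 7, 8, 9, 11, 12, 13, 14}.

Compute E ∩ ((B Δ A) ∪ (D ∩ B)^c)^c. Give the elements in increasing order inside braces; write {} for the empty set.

{7}

B Δ A = {1, 2, 3, 4, 6, 8, 9, 10, 11, 12, 14}
D ∩ B = {1, 2, 3, 7}
(D ∩ B)^c = {4, 5, 6, 8, 9, 10, 11, 12, 13, 14}
(B Δ A) ∪ (D ∩ B)^c = {1, 2, 3, 4, 5, 6, 8, 9, 10, 11, 12, 13, 14}
((B Δ A) ∪ (D ∩ B)^c)^c = {7}
E ∩ ((B Δ A) ∪ (D ∩ B)^c)^c = {7}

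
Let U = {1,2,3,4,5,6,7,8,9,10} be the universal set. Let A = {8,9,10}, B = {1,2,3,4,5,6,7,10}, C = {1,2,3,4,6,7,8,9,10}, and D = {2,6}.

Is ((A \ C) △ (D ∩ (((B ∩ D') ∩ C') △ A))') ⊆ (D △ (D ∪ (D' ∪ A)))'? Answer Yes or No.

No

A \ C = {}
D' = {1,3,4,5,7,8,9,10}
B ∩ D' = {1,3,4,5,7,10}
C' = {5}
(B ∩ D') ∩ C' = {5}
((B ∩ D') ∩ C') △ A = {5,8,9,10}
D ∩ (((B ∩ D') ∩ C') △ A) = {}
(D ∩ (((B ∩ D') ∩ C') △ A))' = {1,2,3,4,5,6,7,8,9,10}
(A \ C) △ (D ∩ (((B ∩ D') ∩ C') △ A))' = {1,2,3,4,5,6,7,8,9,10}
D' ∪ A = {1,3,4,5,7,8,9,10}
D ∪ (D' ∪ A) = {1,2,3,4,5,6,7,8,9,10}
D △ (D ∪ (D' ∪ A)) = {1,3,4,5,7,8,9,10}
(D △ (D ∪ (D' ∪ A)))' = {2,6}
1 ∈ (A \ C) △ (D ∩ (((B ∩ D') ∩ C') △ A))' but 1 ∉ (D △ (D ∪ (D' ∪ A)))', so the inclusion fails.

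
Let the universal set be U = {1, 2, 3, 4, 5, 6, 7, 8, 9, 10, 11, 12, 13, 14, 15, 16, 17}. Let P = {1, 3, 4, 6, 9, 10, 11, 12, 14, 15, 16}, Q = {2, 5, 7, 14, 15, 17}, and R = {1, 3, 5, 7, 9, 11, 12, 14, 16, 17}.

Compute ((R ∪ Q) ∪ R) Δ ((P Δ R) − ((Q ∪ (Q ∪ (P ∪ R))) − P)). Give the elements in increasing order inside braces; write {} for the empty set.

R ∪ Q = {1, 2, 3, 5, 7, 9, 11, 12, 14, 15, 16, 17}
(R ∪ Q) ∪ R = {1, 2, 3, 5, 7, 9, 11, 12, 14, 15, 16, 17}
P Δ R = {4, 5, 6, 7, 10, 15, 17}
P ∪ R = {1, 3, 4, 5, 6, 7, 9, 10, 11, 12, 14, 15, 16, 17}
Q ∪ (P ∪ R) = {1, 2, 3, 4, 5, 6, 7, 9, 10, 11, 12, 14, 15, 16, 17}
Q ∪ (Q ∪ (P ∪ R)) = {1, 2, 3, 4, 5, 6, 7, 9, 10, 11, 12, 14, 15, 16, 17}
(Q ∪ (Q ∪ (P ∪ R))) − P = {2, 5, 7, 17}
(P Δ R) − ((Q ∪ (Q ∪ (P ∪ R))) − P) = {4, 6, 10, 15}
((R ∪ Q) ∪ R) Δ ((P Δ R) − ((Q ∪ (Q ∪ (P ∪ R))) − P)) = {1, 2, 3, 4, 5, 6, 7, 9, 10, 11, 12, 14, 16, 17}

{1, 2, 3, 4, 5, 6, 7, 9, 10, 11, 12, 14, 16, 17}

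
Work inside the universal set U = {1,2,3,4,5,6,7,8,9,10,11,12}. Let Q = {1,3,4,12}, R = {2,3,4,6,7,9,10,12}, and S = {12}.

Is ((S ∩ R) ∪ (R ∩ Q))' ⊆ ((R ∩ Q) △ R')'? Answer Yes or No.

S ∩ R = {12}
R ∩ Q = {3,4,12}
(S ∩ R) ∪ (R ∩ Q) = {3,4,12}
((S ∩ R) ∪ (R ∩ Q))' = {1,2,5,6,7,8,9,10,11}
R' = {1,5,8,11}
(R ∩ Q) △ R' = {1,3,4,5,8,11,12}
((R ∩ Q) △ R')' = {2,6,7,9,10}
1 ∈ ((S ∩ R) ∪ (R ∩ Q))' but 1 ∉ ((R ∩ Q) △ R')', so the inclusion fails.

No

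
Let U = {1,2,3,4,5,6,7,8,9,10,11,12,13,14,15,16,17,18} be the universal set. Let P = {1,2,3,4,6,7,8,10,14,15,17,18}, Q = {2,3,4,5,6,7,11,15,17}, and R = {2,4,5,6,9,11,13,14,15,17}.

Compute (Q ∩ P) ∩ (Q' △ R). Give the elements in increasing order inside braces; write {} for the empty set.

{2,4,6,15,17}

Q ∩ P = {2,3,4,6,7,15,17}
Q' = {1,8,9,10,12,13,14,16,18}
Q' △ R = {1,2,4,5,6,8,10,11,12,15,16,17,18}
(Q ∩ P) ∩ (Q' △ R) = {2,4,6,15,17}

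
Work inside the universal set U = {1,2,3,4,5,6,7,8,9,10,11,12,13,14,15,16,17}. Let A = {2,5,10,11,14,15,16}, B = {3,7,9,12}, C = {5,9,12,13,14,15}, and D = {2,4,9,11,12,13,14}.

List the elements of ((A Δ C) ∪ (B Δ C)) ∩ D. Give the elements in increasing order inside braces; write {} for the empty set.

A Δ C = {2,9,10,11,12,13,16}
B Δ C = {3,5,7,13,14,15}
(A Δ C) ∪ (B Δ C) = {2,3,5,7,9,10,11,12,13,14,15,16}
((A Δ C) ∪ (B Δ C)) ∩ D = {2,9,11,12,13,14}

{2,9,11,12,13,14}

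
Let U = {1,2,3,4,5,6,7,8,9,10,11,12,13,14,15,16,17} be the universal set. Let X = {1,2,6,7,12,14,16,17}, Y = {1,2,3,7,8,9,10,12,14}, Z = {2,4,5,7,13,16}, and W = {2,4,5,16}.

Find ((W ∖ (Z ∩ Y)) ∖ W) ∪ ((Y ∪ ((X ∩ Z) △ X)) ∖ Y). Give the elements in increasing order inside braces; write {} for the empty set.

Z ∩ Y = {2,7}
W ∖ (Z ∩ Y) = {4,5,16}
(W ∖ (Z ∩ Y)) ∖ W = {}
X ∩ Z = {2,7,16}
(X ∩ Z) △ X = {1,6,12,14,17}
Y ∪ ((X ∩ Z) △ X) = {1,2,3,6,7,8,9,10,12,14,17}
(Y ∪ ((X ∩ Z) △ X)) ∖ Y = {6,17}
((W ∖ (Z ∩ Y)) ∖ W) ∪ ((Y ∪ ((X ∩ Z) △ X)) ∖ Y) = {6,17}

{6,17}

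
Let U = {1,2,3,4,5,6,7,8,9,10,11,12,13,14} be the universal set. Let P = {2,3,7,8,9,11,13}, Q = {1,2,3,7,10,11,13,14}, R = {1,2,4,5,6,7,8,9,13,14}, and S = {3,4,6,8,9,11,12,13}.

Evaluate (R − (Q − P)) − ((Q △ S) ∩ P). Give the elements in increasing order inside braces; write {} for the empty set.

Q − P = {1,10,14}
R − (Q − P) = {2,4,5,6,7,8,9,13}
Q △ S = {1,2,4,6,7,8,9,10,12,14}
(Q △ S) ∩ P = {2,7,8,9}
(R − (Q − P)) − ((Q △ S) ∩ P) = {4,5,6,13}

{4,5,6,13}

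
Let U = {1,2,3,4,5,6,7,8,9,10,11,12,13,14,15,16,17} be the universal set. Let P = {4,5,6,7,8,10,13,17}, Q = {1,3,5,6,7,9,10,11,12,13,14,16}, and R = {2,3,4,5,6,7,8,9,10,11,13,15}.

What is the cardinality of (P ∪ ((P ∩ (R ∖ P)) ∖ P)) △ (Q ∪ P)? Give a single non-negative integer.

7

R ∖ P = {2,3,9,11,15}
P ∩ (R ∖ P) = {}
(P ∩ (R ∖ P)) ∖ P = {}
P ∪ ((P ∩ (R ∖ P)) ∖ P) = {4,5,6,7,8,10,13,17}
Q ∪ P = {1,3,4,5,6,7,8,9,10,11,12,13,14,16,17}
(P ∪ ((P ∩ (R ∖ P)) ∖ P)) △ (Q ∪ P) = {1,3,9,11,12,14,16}
|(P ∪ ((P ∩ (R ∖ P)) ∖ P)) △ (Q ∪ P)| = 7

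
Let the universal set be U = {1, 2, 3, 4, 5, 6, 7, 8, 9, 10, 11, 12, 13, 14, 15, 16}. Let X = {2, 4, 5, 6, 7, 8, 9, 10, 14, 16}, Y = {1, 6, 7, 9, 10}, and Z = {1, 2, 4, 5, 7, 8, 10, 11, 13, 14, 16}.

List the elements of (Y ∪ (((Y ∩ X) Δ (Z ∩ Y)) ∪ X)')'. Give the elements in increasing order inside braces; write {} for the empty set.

Y ∩ X = {6, 7, 9, 10}
Z ∩ Y = {1, 7, 10}
(Y ∩ X) Δ (Z ∩ Y) = {1, 6, 9}
((Y ∩ X) Δ (Z ∩ Y)) ∪ X = {1, 2, 4, 5, 6, 7, 8, 9, 10, 14, 16}
(((Y ∩ X) Δ (Z ∩ Y)) ∪ X)' = {3, 11, 12, 13, 15}
Y ∪ (((Y ∩ X) Δ (Z ∩ Y)) ∪ X)' = {1, 3, 6, 7, 9, 10, 11, 12, 13, 15}
(Y ∪ (((Y ∩ X) Δ (Z ∩ Y)) ∪ X)')' = {2, 4, 5, 8, 14, 16}

{2, 4, 5, 8, 14, 16}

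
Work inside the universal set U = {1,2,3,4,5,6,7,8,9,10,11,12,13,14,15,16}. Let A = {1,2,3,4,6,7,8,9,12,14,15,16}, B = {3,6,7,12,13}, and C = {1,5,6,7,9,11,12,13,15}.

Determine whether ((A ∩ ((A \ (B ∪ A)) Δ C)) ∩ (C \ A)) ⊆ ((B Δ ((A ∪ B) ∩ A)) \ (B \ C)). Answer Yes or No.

Yes

B ∪ A = {1,2,3,4,6,7,8,9,12,13,14,15,16}
A \ (B ∪ A) = {}
(A \ (B ∪ A)) Δ C = {1,5,6,7,9,11,12,13,15}
A ∩ ((A \ (B ∪ A)) Δ C) = {1,6,7,9,12,15}
C \ A = {5,11,13}
(A ∩ ((A \ (B ∪ A)) Δ C)) ∩ (C \ A) = {}
A ∪ B = {1,2,3,4,6,7,8,9,12,13,14,15,16}
(A ∪ B) ∩ A = {1,2,3,4,6,7,8,9,12,14,15,16}
B Δ ((A ∪ B) ∩ A) = {1,2,4,8,9,13,14,15,16}
B \ C = {3}
(B Δ ((A ∪ B) ∩ A)) \ (B \ C) = {1,2,4,8,9,13,14,15,16}
Every element of {} is in {1,2,4,8,9,13,14,15,16}, so (A ∩ ((A \ (B ∪ A)) Δ C)) ∩ (C \ A) ⊆ (B Δ ((A ∪ B) ∩ A)) \ (B \ C).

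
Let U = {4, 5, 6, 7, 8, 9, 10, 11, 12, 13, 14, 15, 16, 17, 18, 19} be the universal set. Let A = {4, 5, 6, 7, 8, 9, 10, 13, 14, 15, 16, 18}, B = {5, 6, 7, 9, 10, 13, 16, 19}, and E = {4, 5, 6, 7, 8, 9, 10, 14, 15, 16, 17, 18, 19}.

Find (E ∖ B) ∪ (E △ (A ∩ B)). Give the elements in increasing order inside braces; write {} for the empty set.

{4, 8, 13, 14, 15, 17, 18, 19}

E ∖ B = {4, 8, 14, 15, 17, 18}
A ∩ B = {5, 6, 7, 9, 10, 13, 16}
E △ (A ∩ B) = {4, 8, 13, 14, 15, 17, 18, 19}
(E ∖ B) ∪ (E △ (A ∩ B)) = {4, 8, 13, 14, 15, 17, 18, 19}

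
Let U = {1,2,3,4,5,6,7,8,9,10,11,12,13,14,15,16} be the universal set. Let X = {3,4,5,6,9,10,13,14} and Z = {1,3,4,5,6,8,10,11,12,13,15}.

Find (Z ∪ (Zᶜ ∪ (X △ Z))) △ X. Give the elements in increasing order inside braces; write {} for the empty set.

Zᶜ = {2,7,9,14,16}
X △ Z = {1,8,9,11,12,14,15}
Zᶜ ∪ (X △ Z) = {1,2,7,8,9,11,12,14,15,16}
Z ∪ (Zᶜ ∪ (X △ Z)) = {1,2,3,4,5,6,7,8,9,10,11,12,13,14,15,16}
(Z ∪ (Zᶜ ∪ (X △ Z))) △ X = {1,2,7,8,11,12,15,16}

{1,2,7,8,11,12,15,16}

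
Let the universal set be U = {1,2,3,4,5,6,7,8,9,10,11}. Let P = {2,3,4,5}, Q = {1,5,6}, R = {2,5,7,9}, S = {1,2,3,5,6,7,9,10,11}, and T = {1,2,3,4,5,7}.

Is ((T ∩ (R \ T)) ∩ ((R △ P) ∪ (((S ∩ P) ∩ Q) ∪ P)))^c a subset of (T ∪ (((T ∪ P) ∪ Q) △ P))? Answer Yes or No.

R \ T = {9}
T ∩ (R \ T) = {}
R △ P = {3,4,7,9}
S ∩ P = {2,3,5}
(S ∩ P) ∩ Q = {5}
((S ∩ P) ∩ Q) ∪ P = {2,3,4,5}
(R △ P) ∪ (((S ∩ P) ∩ Q) ∪ P) = {2,3,4,5,7,9}
(T ∩ (R \ T)) ∩ ((R △ P) ∪ (((S ∩ P) ∩ Q) ∪ P)) = {}
((T ∩ (R \ T)) ∩ ((R △ P) ∪ (((S ∩ P) ∩ Q) ∪ P)))^c = {1,2,3,4,5,6,7,8,9,10,11}
T ∪ P = {1,2,3,4,5,7}
(T ∪ P) ∪ Q = {1,2,3,4,5,6,7}
((T ∪ P) ∪ Q) △ P = {1,6,7}
T ∪ (((T ∪ P) ∪ Q) △ P) = {1,2,3,4,5,6,7}
8 ∈ ((T ∩ (R \ T)) ∩ ((R △ P) ∪ (((S ∩ P) ∩ Q) ∪ P)))^c but 8 ∉ T ∪ (((T ∪ P) ∪ Q) △ P), so the inclusion fails.

No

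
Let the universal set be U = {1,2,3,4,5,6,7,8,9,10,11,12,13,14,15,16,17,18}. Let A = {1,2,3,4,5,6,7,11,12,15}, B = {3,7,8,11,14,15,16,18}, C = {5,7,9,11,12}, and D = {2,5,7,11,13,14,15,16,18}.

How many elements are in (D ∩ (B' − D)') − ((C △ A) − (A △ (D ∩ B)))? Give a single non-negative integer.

B' = {1,2,4,5,6,9,10,12,13,17}
B' − D = {1,4,6,9,10,12,17}
(B' − D)' = {2,3,5,7,8,11,13,14,15,16,18}
D ∩ (B' − D)' = {2,5,7,11,13,14,15,16,18}
C △ A = {1,2,3,4,6,9,15}
D ∩ B = {7,11,14,15,16,18}
A △ (D ∩ B) = {1,2,3,4,5,6,12,14,16,18}
(C △ A) − (A △ (D ∩ B)) = {9,15}
(D ∩ (B' − D)') − ((C △ A) − (A △ (D ∩ B))) = {2,5,7,11,13,14,16,18}
|(D ∩ (B' − D)') − ((C △ A) − (A △ (D ∩ B)))| = 8

8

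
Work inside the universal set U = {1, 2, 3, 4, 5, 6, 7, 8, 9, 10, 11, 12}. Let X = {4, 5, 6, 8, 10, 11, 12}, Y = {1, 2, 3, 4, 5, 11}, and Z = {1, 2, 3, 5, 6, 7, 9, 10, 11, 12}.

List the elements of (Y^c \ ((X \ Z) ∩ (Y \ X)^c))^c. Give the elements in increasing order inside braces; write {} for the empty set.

Y^c = {6, 7, 8, 9, 10, 12}
X \ Z = {4, 8}
Y \ X = {1, 2, 3}
(Y \ X)^c = {4, 5, 6, 7, 8, 9, 10, 11, 12}
(X \ Z) ∩ (Y \ X)^c = {4, 8}
Y^c \ ((X \ Z) ∩ (Y \ X)^c) = {6, 7, 9, 10, 12}
(Y^c \ ((X \ Z) ∩ (Y \ X)^c))^c = {1, 2, 3, 4, 5, 8, 11}

{1, 2, 3, 4, 5, 8, 11}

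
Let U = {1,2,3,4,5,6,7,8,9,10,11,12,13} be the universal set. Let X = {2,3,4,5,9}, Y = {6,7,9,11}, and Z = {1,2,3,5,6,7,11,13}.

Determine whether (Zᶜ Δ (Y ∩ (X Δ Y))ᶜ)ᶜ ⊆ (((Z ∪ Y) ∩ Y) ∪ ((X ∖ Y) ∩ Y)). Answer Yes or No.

Zᶜ = {4,8,9,10,12}
X Δ Y = {2,3,4,5,6,7,11}
Y ∩ (X Δ Y) = {6,7,11}
(Y ∩ (X Δ Y))ᶜ = {1,2,3,4,5,8,9,10,12,13}
Zᶜ Δ (Y ∩ (X Δ Y))ᶜ = {1,2,3,5,13}
(Zᶜ Δ (Y ∩ (X Δ Y))ᶜ)ᶜ = {4,6,7,8,9,10,11,12}
Z ∪ Y = {1,2,3,5,6,7,9,11,13}
(Z ∪ Y) ∩ Y = {6,7,9,11}
X ∖ Y = {2,3,4,5}
(X ∖ Y) ∩ Y = {}
((Z ∪ Y) ∩ Y) ∪ ((X ∖ Y) ∩ Y) = {6,7,9,11}
4 ∈ (Zᶜ Δ (Y ∩ (X Δ Y))ᶜ)ᶜ but 4 ∉ ((Z ∪ Y) ∩ Y) ∪ ((X ∖ Y) ∩ Y), so the inclusion fails.

No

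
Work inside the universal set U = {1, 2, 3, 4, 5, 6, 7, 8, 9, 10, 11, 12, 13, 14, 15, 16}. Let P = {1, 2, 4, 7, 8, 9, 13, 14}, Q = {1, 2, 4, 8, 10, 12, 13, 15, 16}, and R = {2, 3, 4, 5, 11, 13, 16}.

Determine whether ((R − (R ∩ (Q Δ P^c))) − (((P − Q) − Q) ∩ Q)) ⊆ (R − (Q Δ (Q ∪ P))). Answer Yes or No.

P^c = {3, 5, 6, 10, 11, 12, 15, 16}
Q Δ P^c = {1, 2, 3, 4, 5, 6, 8, 11, 13}
R ∩ (Q Δ P^c) = {2, 3, 4, 5, 11, 13}
R − (R ∩ (Q Δ P^c)) = {16}
P − Q = {7, 9, 14}
(P − Q) − Q = {7, 9, 14}
((P − Q) − Q) ∩ Q = {}
(R − (R ∩ (Q Δ P^c))) − (((P − Q) − Q) ∩ Q) = {16}
Q ∪ P = {1, 2, 4, 7, 8, 9, 10, 12, 13, 14, 15, 16}
Q Δ (Q ∪ P) = {7, 9, 14}
R − (Q Δ (Q ∪ P)) = {2, 3, 4, 5, 11, 13, 16}
Every element of {16} is in {2, 3, 4, 5, 11, 13, 16}, so (R − (R ∩ (Q Δ P^c))) − (((P − Q) − Q) ∩ Q) ⊆ R − (Q Δ (Q ∪ P)).

Yes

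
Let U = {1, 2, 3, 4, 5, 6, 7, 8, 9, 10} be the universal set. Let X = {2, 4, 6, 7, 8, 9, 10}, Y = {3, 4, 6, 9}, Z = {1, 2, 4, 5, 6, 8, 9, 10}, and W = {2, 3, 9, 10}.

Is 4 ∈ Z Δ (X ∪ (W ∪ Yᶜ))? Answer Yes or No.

4 ∈ Y, so 4 ∉ Yᶜ
4 ∉ W and 4 ∉ Yᶜ, so 4 ∉ W ∪ Yᶜ
4 ∈ X and 4 ∉ (W ∪ Yᶜ), so 4 ∈ X ∪ (W ∪ Yᶜ)
4 ∈ Z and 4 ∈ (X ∪ (W ∪ Yᶜ)), so 4 ∉ Z Δ (X ∪ (W ∪ Yᶜ))

No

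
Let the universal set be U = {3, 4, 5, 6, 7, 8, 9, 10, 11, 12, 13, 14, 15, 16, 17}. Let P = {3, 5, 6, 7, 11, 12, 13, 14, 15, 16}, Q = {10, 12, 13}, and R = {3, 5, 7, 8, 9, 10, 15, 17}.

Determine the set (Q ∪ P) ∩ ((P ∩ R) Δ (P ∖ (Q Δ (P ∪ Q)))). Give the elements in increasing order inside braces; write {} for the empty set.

{3, 5, 7, 12, 13, 15}

Q ∪ P = {3, 5, 6, 7, 10, 11, 12, 13, 14, 15, 16}
P ∩ R = {3, 5, 7, 15}
P ∪ Q = {3, 5, 6, 7, 10, 11, 12, 13, 14, 15, 16}
Q Δ (P ∪ Q) = {3, 5, 6, 7, 11, 14, 15, 16}
P ∖ (Q Δ (P ∪ Q)) = {12, 13}
(P ∩ R) Δ (P ∖ (Q Δ (P ∪ Q))) = {3, 5, 7, 12, 13, 15}
(Q ∪ P) ∩ ((P ∩ R) Δ (P ∖ (Q Δ (P ∪ Q)))) = {3, 5, 7, 12, 13, 15}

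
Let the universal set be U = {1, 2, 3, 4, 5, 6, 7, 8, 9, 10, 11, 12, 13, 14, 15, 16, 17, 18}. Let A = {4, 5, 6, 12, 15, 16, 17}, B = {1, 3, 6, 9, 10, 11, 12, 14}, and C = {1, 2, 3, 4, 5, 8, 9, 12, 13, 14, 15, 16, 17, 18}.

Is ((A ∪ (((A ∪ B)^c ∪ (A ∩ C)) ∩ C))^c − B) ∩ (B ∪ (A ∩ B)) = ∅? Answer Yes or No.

Yes

A ∪ B = {1, 3, 4, 5, 6, 9, 10, 11, 12, 14, 15, 16, 17}
(A ∪ B)^c = {2, 7, 8, 13, 18}
A ∩ C = {4, 5, 12, 15, 16, 17}
(A ∪ B)^c ∪ (A ∩ C) = {2, 4, 5, 7, 8, 12, 13, 15, 16, 17, 18}
((A ∪ B)^c ∪ (A ∩ C)) ∩ C = {2, 4, 5, 8, 12, 13, 15, 16, 17, 18}
A ∪ (((A ∪ B)^c ∪ (A ∩ C)) ∩ C) = {2, 4, 5, 6, 8, 12, 13, 15, 16, 17, 18}
(A ∪ (((A ∪ B)^c ∪ (A ∩ C)) ∩ C))^c = {1, 3, 7, 9, 10, 11, 14}
(A ∪ (((A ∪ B)^c ∪ (A ∩ C)) ∩ C))^c − B = {7}
A ∩ B = {6, 12}
B ∪ (A ∩ B) = {1, 3, 6, 9, 10, 11, 12, 14}
{7} and {1, 3, 6, 9, 10, 11, 12, 14} share no elements.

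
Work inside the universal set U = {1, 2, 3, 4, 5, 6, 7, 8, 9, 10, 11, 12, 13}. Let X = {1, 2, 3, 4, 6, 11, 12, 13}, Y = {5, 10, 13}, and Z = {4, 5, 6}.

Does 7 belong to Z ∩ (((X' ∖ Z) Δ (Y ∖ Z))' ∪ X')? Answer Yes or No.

No

7 ∉ X, so 7 ∈ X'
7 ∈ X' and 7 ∉ Z, so 7 ∈ X' ∖ Z
7 ∉ Y and 7 ∉ Z, so 7 ∉ Y ∖ Z
7 ∈ (X' ∖ Z) and 7 ∉ (Y ∖ Z), so 7 ∈ (X' ∖ Z) Δ (Y ∖ Z)
7 ∉ ((X' ∖ Z) Δ (Y ∖ Z))' since 7 ∈ ((X' ∖ Z) Δ (Y ∖ Z))
7 ∉ X, so 7 ∈ X'
7 ∉ ((X' ∖ Z) Δ (Y ∖ Z))' and 7 ∈ X', so 7 ∈ ((X' ∖ Z) Δ (Y ∖ Z))' ∪ X'
7 ∉ Z and 7 ∈ (((X' ∖ Z) Δ (Y ∖ Z))' ∪ X'), so 7 ∉ Z ∩ (((X' ∖ Z) Δ (Y ∖ Z))' ∪ X')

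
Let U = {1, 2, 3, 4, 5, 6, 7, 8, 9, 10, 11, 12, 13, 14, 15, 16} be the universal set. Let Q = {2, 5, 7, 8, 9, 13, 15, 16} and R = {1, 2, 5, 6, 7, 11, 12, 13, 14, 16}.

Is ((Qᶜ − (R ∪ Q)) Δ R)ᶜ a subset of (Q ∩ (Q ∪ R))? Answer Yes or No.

Qᶜ = {1, 3, 4, 6, 10, 11, 12, 14}
R ∪ Q = {1, 2, 5, 6, 7, 8, 9, 11, 12, 13, 14, 15, 16}
Qᶜ − (R ∪ Q) = {3, 4, 10}
(Qᶜ − (R ∪ Q)) Δ R = {1, 2, 3, 4, 5, 6, 7, 10, 11, 12, 13, 14, 16}
((Qᶜ − (R ∪ Q)) Δ R)ᶜ = {8, 9, 15}
Q ∪ R = {1, 2, 5, 6, 7, 8, 9, 11, 12, 13, 14, 15, 16}
Q ∩ (Q ∪ R) = {2, 5, 7, 8, 9, 13, 15, 16}
Every element of {8, 9, 15} is in {2, 5, 7, 8, 9, 13, 15, 16}, so ((Qᶜ − (R ∪ Q)) Δ R)ᶜ ⊆ Q ∩ (Q ∪ R).

Yes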